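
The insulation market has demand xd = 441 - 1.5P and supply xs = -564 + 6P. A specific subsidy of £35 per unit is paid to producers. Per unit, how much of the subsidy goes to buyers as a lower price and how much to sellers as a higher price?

Pre-subsidy: 441 - 1.5P = -564 + 6P gives P* = 134, x* = 240.
With the subsidy, sellers receive Ps = Pb + 35 for each unit, where Pb is the price buyers pay.
Supply in terms of Pb becomes xs = -564 + 6(Pb + 35) = -354 + 6Pb. Setting this equal to demand: 441 - 1.5Pb = -354 + 6Pb, so Pb = 106.
Sellers receive Ps = 106 + 35 = 141; x' = 441 − 1.5·106 = 282.
Buyers' price falls by P* − Pb = 134 − 106 = 28; sellers' price rises by Ps − P* = 141 − 134 = 7.

Buyers gain £28 per unit; sellers gain £7 per unit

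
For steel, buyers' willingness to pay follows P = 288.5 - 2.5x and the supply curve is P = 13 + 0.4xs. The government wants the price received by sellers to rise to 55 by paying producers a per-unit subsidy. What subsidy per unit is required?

Required subsidy s = 29 per unit

At a seller price of 55, quantity supplied is -32.5 + 2.5·55 = 105.
Buyers absorb 105 only when they pay Pb = 288.5 − 2.5·105 = 26.
s = Ps − Pb = 55 − 26 = 29.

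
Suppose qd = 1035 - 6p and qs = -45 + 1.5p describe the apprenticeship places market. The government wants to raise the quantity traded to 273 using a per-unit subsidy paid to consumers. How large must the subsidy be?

Required subsidy s = 85 per unit

At q = 273, invert demand for the buyer price: pb = (1035 − 273)/6 = 127; invert supply for the seller price: ps = (273 − (-45))/1.5 = 212.
The subsidy must fill the gap: s = ps − pb = 212 − 127 = 85.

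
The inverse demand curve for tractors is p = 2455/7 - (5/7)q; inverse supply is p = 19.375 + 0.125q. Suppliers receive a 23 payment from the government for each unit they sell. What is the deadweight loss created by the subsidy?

Pre-subsidy: 2455/7 - (5/7)q = 19.375 + 0.125q gives q* = 18555/47 and p* = 3230/47.
With the subsidy, sellers receive ps = pb + 23 for each unit, where pb is the price buyers pay.
On the curves, pb = 2455/7 - (5/7)q and ps = 19.375 + 0.125q; the wedge ps − pb = 23 gives 19.375 + 0.125q − (2455/7 - (5/7)q) = 23, so q' = 19843/47.
Then pb = 2455/7 − (5/7)·(19843/47) = 2310/47 and ps = 19.375 + 0.125·(19843/47) = 3391/47.
The subsidy expands output by 19843/47 − 18555/47 = 1288/47 past the efficient level; on those units the gap between marginal cost and willingness to pay runs from 0 up to 23.
DWL = ½ × 23 × 1288/47 = 14812/47.

Deadweight loss = 14812/47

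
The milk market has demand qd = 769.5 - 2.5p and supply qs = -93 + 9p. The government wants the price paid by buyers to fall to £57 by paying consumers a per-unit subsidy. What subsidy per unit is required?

At a buyer price of 57, quantity demanded is 769.5 − 2.5·57 = 627.
Sellers supply 627 only when they receive ps with -93 + 9·ps = 627, i.e. ps = 80.
s = ps − pb = 80 − 57 = 23.

Required subsidy s = £23 per unit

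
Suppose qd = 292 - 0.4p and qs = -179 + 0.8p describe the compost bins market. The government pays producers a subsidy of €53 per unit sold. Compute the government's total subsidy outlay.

Government cost = 118561/15

Pre-subsidy: 292 - 0.4p = -179 + 0.8p gives p* = 392.5, q* = 135.
With the subsidy, sellers receive ps = pb + 53 for each unit, where pb is the price buyers pay.
Supply in terms of pb becomes qs = -179 + 0.8(pb + 53) = -136.6 + 0.8pb. Setting this equal to demand: 292 - 0.4pb = -136.6 + 0.8pb, so pb = 2143/6.
Sellers receive ps = 2143/6 + 53 = 2461/6; q' = 292 − 0.4·(2143/6) = 2237/15.
Government outlay = subsidy × quantity = 53 × 2237/15 = 118561/15.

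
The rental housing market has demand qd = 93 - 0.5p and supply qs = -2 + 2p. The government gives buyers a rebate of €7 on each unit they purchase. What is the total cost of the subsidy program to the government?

Pre-subsidy: 93 - 0.5p = -2 + 2p gives p* = 38, q* = 74.
With the rebate, buyers effectively pay pb = ps − 7, where ps is the price sellers receive.
Demand in terms of ps becomes qd = 93 − 0.5(ps − 7) = 96.5 - 0.5ps. Setting this equal to supply: 96.5 - 0.5ps = -2 + 2ps, so ps = 39.4.
Buyers pay pb = 39.4 − 7 = 32.4; q' = -2 + 2·39.4 = 76.8.
Government outlay = subsidy × quantity = 7 × 76.8 = 537.6.

Government cost = €537.6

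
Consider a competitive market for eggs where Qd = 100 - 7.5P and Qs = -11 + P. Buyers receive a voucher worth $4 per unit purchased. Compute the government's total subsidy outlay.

Government cost = 380/17

Pre-subsidy: 100 - 7.5P = -11 + P gives P* = 222/17, Q* = 35/17.
With the rebate, buyers effectively pay Pb = Ps − 4, where Ps is the price sellers receive.
Demand in terms of Ps becomes Qd = 100 − 7.5(Ps − 4) = 130 - 7.5Ps. Setting this equal to supply: 130 - 7.5Ps = -11 + Ps, so Ps = 282/17.
Buyers pay Pb = 282/17 − 4 = 214/17; Q' = -11 + 1·(282/17) = 95/17.
Government outlay = subsidy × quantity = 4 × 95/17 = 380/17.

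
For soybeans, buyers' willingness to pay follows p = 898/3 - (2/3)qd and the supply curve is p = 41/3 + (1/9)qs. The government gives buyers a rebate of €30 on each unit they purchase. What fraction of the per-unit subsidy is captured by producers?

Pre-subsidy: 898/3 - (2/3)q = 41/3 + (1/9)q gives q* = 2571/7 and p* = 1144/21.
With the rebate, buyers effectively pay pb = ps − 30, where ps is the price sellers receive.
On the curves, pb = 898/3 - (2/3)q and ps = 41/3 + (1/9)q; the wedge ps − pb = 30 gives 41/3 + (1/9)q − (898/3 - (2/3)q) = 30, so q' = 2841/7.
Then pb = 898/3 − (2/3)·(2841/7) = 604/21 and ps = 41/3 + (1/9)·(2841/7) = 1234/21.
Buyers' price falls by p* − pb = 1144/21 − 604/21 = 180/7; sellers' price rises by ps − p* = 1234/21 − 1144/21 = 30/7.
So producers capture (30/7)/30 = 1/7 of each unit of subsidy.

Producer share = 1/7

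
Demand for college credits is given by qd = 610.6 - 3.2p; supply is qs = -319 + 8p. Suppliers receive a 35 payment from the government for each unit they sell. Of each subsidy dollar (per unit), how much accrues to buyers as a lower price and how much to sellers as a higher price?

Pre-subsidy: 610.6 - 3.2p = -319 + 8p gives p* = 83, q* = 345.
With the subsidy, sellers receive ps = pb + 35 for each unit, where pb is the price buyers pay.
Supply in terms of pb becomes qs = -319 + 8(pb + 35) = -39 + 8pb. Setting this equal to demand: 610.6 - 3.2pb = -39 + 8pb, so pb = 58.
Sellers receive ps = 58 + 35 = 93; q' = 610.6 − 3.2·58 = 425.
Buyers' price falls by p* − pb = 83 − 58 = 25; sellers' price rises by ps − p* = 93 − 83 = 10.

Buyers gain 25 per unit; sellers gain 10 per unit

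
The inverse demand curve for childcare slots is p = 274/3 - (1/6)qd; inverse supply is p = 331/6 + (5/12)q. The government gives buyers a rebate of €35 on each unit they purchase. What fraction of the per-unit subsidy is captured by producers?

Pre-subsidy: 274/3 - (1/6)q = 331/6 + (5/12)q gives q* = 62 and p* = 81.
With the rebate, buyers effectively pay pb = ps − 35, where ps is the price sellers receive.
On the curves, pb = 274/3 - (1/6)q and ps = 331/6 + (5/12)q; the wedge ps − pb = 35 gives 331/6 + (5/12)q − (274/3 - (1/6)q) = 35, so q' = 122.
Then pb = 274/3 − (1/6)·122 = 71 and ps = 331/6 + (5/12)·122 = 106.
Buyers' price falls by p* − pb = 81 − 71 = 10; sellers' price rises by ps − p* = 106 − 81 = 25.
So producers capture 25/35 = 5/7 of each unit of subsidy.

Producer share = 5/7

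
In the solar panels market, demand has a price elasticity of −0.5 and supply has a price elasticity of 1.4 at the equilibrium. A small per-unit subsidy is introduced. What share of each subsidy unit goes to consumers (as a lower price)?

For a small subsidy around the equilibrium, the benefit split depends on the relative slopes, which at a point are proportional to the elasticities.
Buyer share = εs/(εs + |εd|) = 1.4/(1.4 + 0.5) = 14/19; seller share = |εd|/(εs + |εd|) = 5/19.

Consumer share = 14/19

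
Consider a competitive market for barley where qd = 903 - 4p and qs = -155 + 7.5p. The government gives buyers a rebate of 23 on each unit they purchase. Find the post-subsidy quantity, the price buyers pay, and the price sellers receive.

Pre-subsidy: 903 - 4p = -155 + 7.5p gives p* = 92, q* = 535.
With the rebate, buyers effectively pay pb = ps − 23, where ps is the price sellers receive.
Demand in terms of ps becomes qd = 903 − 4(ps − 23) = 995 - 4ps. Setting this equal to supply: 995 - 4ps = -155 + 7.5ps, so ps = 100.
Buyers pay pb = 100 − 23 = 77; q' = -155 + 7.5·100 = 595.

q' = 595; buyers pay 77; sellers receive 100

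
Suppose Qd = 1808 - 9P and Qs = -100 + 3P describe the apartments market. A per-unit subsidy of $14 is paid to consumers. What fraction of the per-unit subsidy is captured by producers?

Producer share = 0.75

Pre-subsidy: 1808 - 9P = -100 + 3P gives P* = 159, Q* = 377.
With the rebate, buyers effectively pay Pb = Ps − 14, where Ps is the price sellers receive.
Demand in terms of Ps becomes Qd = 1808 − 9(Ps − 14) = 1934 - 9Ps. Setting this equal to supply: 1934 - 9Ps = -100 + 3Ps, so Ps = 169.5.
Buyers pay Pb = 169.5 − 14 = 155.5; Q' = -100 + 3·169.5 = 408.5.
Buyers' price falls by P* − Pb = 159 − 155.5 = 3.5; sellers' price rises by Ps − P* = 169.5 − 159 = 10.5.
So producers capture 10.5/14 = 0.75 of each unit of subsidy.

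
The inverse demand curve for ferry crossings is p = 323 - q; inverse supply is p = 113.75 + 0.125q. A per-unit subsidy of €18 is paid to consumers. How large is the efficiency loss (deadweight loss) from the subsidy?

Deadweight loss = €144

Pre-subsidy: 323 - q = 113.75 + 0.125q gives q* = 186 and p* = 137.
With the rebate, buyers effectively pay pb = ps − 18, where ps is the price sellers receive.
On the curves, pb = 323 - q and ps = 113.75 + 0.125q; the wedge ps − pb = 18 gives 113.75 + 0.125q − (323 - q) = 18, so q' = 202.
Then pb = 323 − 1·202 = 121 and ps = 113.75 + 0.125·202 = 139.
The subsidy expands output by 202 − 186 = 16 past the efficient level; on those units the gap between marginal cost and willingness to pay runs from 0 up to 18.
DWL = ½ × 18 × 16 = 144.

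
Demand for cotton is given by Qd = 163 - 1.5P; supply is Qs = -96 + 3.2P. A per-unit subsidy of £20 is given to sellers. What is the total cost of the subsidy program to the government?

Government cost = 94720/47

Pre-subsidy: 163 - 1.5P = -96 + 3.2P gives P* = 2590/47, Q* = 3776/47.
With the subsidy, sellers receive Ps = Pb + 20 for each unit, where Pb is the price buyers pay.
Supply in terms of Pb becomes Qs = -96 + 3.2(Pb + 20) = -32 + 3.2Pb. Setting this equal to demand: 163 - 1.5Pb = -32 + 3.2Pb, so Pb = 1950/47.
Sellers receive Ps = 1950/47 + 20 = 2890/47; Q' = 163 − 1.5·(1950/47) = 4736/47.
Government outlay = subsidy × quantity = 20 × 4736/47 = 94720/47.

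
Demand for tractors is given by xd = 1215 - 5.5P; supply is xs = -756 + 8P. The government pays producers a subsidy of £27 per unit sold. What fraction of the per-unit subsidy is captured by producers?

Pre-subsidy: 1215 - 5.5P = -756 + 8P gives P* = 146, x* = 412.
With the subsidy, sellers receive Ps = Pb + 27 for each unit, where Pb is the price buyers pay.
Supply in terms of Pb becomes xs = -756 + 8(Pb + 27) = -540 + 8Pb. Setting this equal to demand: 1215 - 5.5Pb = -540 + 8Pb, so Pb = 130.
Sellers receive Ps = 130 + 27 = 157; x' = 1215 − 5.5·130 = 500.
Buyers' price falls by P* − Pb = 146 − 130 = 16; sellers' price rises by Ps − P* = 157 − 146 = 11.
So producers capture 11/27 = 11/27 of each unit of subsidy.

Producer share = 11/27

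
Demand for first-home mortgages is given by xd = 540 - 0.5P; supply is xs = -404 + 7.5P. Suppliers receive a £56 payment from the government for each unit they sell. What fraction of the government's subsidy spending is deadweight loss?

Pre-subsidy: 540 - 0.5P = -404 + 7.5P gives P* = 118, x* = 481.
With the subsidy, sellers receive Ps = Pb + 56 for each unit, where Pb is the price buyers pay.
Supply in terms of Pb becomes xs = -404 + 7.5(Pb + 56) = 16 + 7.5Pb. Setting this equal to demand: 540 - 0.5Pb = 16 + 7.5Pb, so Pb = 65.5.
Sellers receive Ps = 65.5 + 56 = 121.5; x' = 540 − 0.5·65.5 = 507.25.
ΔCS = ½(481 + 507.25)(118 − 65.5) = 25941.5625; ΔPS = ½(481 + 507.25)(121.5 − 118) = 1729.4375.
Government spending = 56 × 507.25 = 28406.
DWL = ½ × 56 × (507.25 − 481) = 735; fraction = 735 / 28406 = 105/4058.

DWL / government spending = 105/4058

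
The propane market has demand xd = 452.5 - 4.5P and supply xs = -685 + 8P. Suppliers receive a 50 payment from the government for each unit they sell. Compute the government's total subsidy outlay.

Pre-subsidy: 452.5 - 4.5P = -685 + 8P gives P* = 91, x* = 43.
With the subsidy, sellers receive Ps = Pb + 50 for each unit, where Pb is the price buyers pay.
Supply in terms of Pb becomes xs = -685 + 8(Pb + 50) = -285 + 8Pb. Setting this equal to demand: 452.5 - 4.5Pb = -285 + 8Pb, so Pb = 59.
Sellers receive Ps = 59 + 50 = 109; x' = 452.5 − 4.5·59 = 187.
Government outlay = subsidy × quantity = 50 × 187 = 9350.

Government cost = 9350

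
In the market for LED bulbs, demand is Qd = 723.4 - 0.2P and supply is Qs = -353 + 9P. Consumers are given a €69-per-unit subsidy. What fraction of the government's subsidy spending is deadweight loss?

DWL / government spending = 27/2854

Pre-subsidy: 723.4 - 0.2P = -353 + 9P gives P* = 117, Q* = 700.
With the rebate, buyers effectively pay Pb = Ps − 69, where Ps is the price sellers receive.
Demand in terms of Ps becomes Qd = 723.4 − 0.2(Ps − 69) = 737.2 - 0.2Ps. Setting this equal to supply: 737.2 - 0.2Ps = -353 + 9Ps, so Ps = 118.5.
Buyers pay Pb = 118.5 − 69 = 49.5; Q' = -353 + 9·118.5 = 713.5.
ΔCS = ½(700 + 713.5)(117 − 49.5) = 47705.625; ΔPS = ½(700 + 713.5)(118.5 − 117) = 1060.125.
Government spending = 69 × 713.5 = 49231.5.
DWL = ½ × 69 × (713.5 − 700) = 465.75; fraction = 465.75 / 49231.5 = 27/2854.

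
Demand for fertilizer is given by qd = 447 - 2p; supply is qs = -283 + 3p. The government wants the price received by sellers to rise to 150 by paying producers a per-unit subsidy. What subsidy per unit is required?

At a seller price of 150, quantity supplied is -283 + 3·150 = 167.
Buyers absorb 167 only when they pay pb with 447 − 2·pb = 167, i.e. pb = 140.
s = ps − pb = 150 − 140 = 10.

Required subsidy s = 10 per unit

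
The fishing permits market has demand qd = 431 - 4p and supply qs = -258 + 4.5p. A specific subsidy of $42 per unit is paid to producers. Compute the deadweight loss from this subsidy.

Deadweight loss = 31752/17

Pre-subsidy: 431 - 4p = -258 + 4.5p gives p* = 1378/17, q* = 1815/17.
With the subsidy, sellers receive ps = pb + 42 for each unit, where pb is the price buyers pay.
Supply in terms of pb becomes qs = -258 + 4.5(pb + 42) = -69 + 4.5pb. Setting this equal to demand: 431 - 4pb = -69 + 4.5pb, so pb = 1000/17.
Sellers receive ps = 1000/17 + 42 = 1714/17; q' = 431 − 4·(1000/17) = 3327/17.
The subsidy expands output by 3327/17 − 1815/17 = 1512/17 past the efficient level; on those units the gap between marginal cost and willingness to pay runs from 0 up to 42.
DWL = ½ × 42 × 1512/17 = 31752/17.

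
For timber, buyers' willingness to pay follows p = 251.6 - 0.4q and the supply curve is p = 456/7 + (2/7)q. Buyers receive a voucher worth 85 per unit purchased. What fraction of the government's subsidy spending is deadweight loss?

DWL / government spending = 2975/19002

Pre-subsidy: 251.6 - 0.4q = 456/7 + (2/7)q gives q* = 3263/12 and p* = 857/6.
With the rebate, buyers effectively pay pb = ps − 85, where ps is the price sellers receive.
On the curves, pb = 251.6 - 0.4q and ps = 456/7 + (2/7)q; the wedge ps − pb = 85 gives 456/7 + (2/7)q − (251.6 - 0.4q) = 85, so q' = 395.875.
Then pb = 251.6 − 0.4·395.875 = 93.25 and ps = 456/7 + (2/7)·395.875 = 178.25.
ΔCS = ½(3263/12 + 395.875)(857/6 − 93.25) = 9536065/576; ΔPS = ½(3263/12 + 395.875)(178.25 − 857/6) = 6811475/576.
Government spending = 85 × 395.875 = 33649.375.
DWL = ½ × 85 × (395.875 − 3263/12) = 252875/48; fraction = (252875/48) / 33649.375 = 2975/19002.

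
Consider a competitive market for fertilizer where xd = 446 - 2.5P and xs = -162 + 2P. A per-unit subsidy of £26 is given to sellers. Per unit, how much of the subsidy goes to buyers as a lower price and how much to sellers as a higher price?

Buyers gain 104/9 per unit; sellers gain 130/9 per unit

Pre-subsidy: 446 - 2.5P = -162 + 2P gives P* = 1216/9, x* = 974/9.
With the subsidy, sellers receive Ps = Pb + 26 for each unit, where Pb is the price buyers pay.
Supply in terms of Pb becomes xs = -162 + 2(Pb + 26) = -110 + 2Pb. Setting this equal to demand: 446 - 2.5Pb = -110 + 2Pb, so Pb = 1112/9.
Sellers receive Ps = 1112/9 + 26 = 1346/9; x' = 446 − 2.5·(1112/9) = 1234/9.
Buyers' price falls by P* − Pb = 1216/9 − 1112/9 = 104/9; sellers' price rises by Ps − P* = 1346/9 − 1216/9 = 130/9.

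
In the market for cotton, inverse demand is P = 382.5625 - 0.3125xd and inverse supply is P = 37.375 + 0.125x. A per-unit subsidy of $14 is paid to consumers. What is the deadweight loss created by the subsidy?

Pre-subsidy: 382.5625 - 0.3125x = 37.375 + 0.125x gives x* = 789 and P* = 136.
With the rebate, buyers effectively pay Pb = Ps − 14, where Ps is the price sellers receive.
On the curves, Pb = 382.5625 - 0.3125x and Ps = 37.375 + 0.125x; the wedge Ps − Pb = 14 gives 37.375 + 0.125x − (382.5625 - 0.3125x) = 14, so x' = 821.
Then Pb = 382.5625 − 0.3125·821 = 126 and Ps = 37.375 + 0.125·821 = 140.
The subsidy expands output by 821 − 789 = 32 past the efficient level; on those units the gap between marginal cost and willingness to pay runs from 0 up to 14.
DWL = ½ × 14 × 32 = 224.

Deadweight loss = $224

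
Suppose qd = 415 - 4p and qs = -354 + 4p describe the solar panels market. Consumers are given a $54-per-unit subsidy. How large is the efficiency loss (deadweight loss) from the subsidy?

Deadweight loss = $2916

Pre-subsidy: 415 - 4p = -354 + 4p gives p* = 96.125, q* = 30.5.
With the rebate, buyers effectively pay pb = ps − 54, where ps is the price sellers receive.
Demand in terms of ps becomes qd = 415 − 4(ps − 54) = 631 - 4ps. Setting this equal to supply: 631 - 4ps = -354 + 4ps, so ps = 123.125.
Buyers pay pb = 123.125 − 54 = 69.125; q' = -354 + 4·123.125 = 138.5.
The subsidy expands output by 138.5 − 30.5 = 108 past the efficient level; on those units the gap between marginal cost and willingness to pay runs from 0 up to 54.
DWL = ½ × 54 × 108 = 2916.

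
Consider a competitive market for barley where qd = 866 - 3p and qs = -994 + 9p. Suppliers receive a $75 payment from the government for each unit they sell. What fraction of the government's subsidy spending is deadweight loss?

DWL / government spending = 675/4558

Pre-subsidy: 866 - 3p = -994 + 9p gives p* = 155, q* = 401.
With the subsidy, sellers receive ps = pb + 75 for each unit, where pb is the price buyers pay.
Supply in terms of pb becomes qs = -994 + 9(pb + 75) = -319 + 9pb. Setting this equal to demand: 866 - 3pb = -319 + 9pb, so pb = 98.75.
Sellers receive ps = 98.75 + 75 = 173.75; q' = 866 − 3·98.75 = 569.75.
ΔCS = ½(401 + 569.75)(155 − 98.75) = 27302.34375; ΔPS = ½(401 + 569.75)(173.75 − 155) = 9100.78125.
Government spending = 75 × 569.75 = 42731.25.
DWL = ½ × 75 × (569.75 − 401) = 6328.125; fraction = 6328.125 / 42731.25 = 675/4558.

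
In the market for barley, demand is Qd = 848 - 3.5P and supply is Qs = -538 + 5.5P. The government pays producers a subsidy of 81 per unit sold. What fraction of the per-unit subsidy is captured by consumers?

Pre-subsidy: 848 - 3.5P = -538 + 5.5P gives P* = 154, Q* = 309.
With the subsidy, sellers receive Ps = Pb + 81 for each unit, where Pb is the price buyers pay.
Supply in terms of Pb becomes Qs = -538 + 5.5(Pb + 81) = -92.5 + 5.5Pb. Setting this equal to demand: 848 - 3.5Pb = -92.5 + 5.5Pb, so Pb = 104.5.
Sellers receive Ps = 104.5 + 81 = 185.5; Q' = 848 − 3.5·104.5 = 482.25.
Buyers' price falls by P* − Pb = 154 − 104.5 = 49.5; sellers' price rises by Ps − P* = 185.5 − 154 = 31.5.
So consumers capture 49.5/81 = 11/18 of each unit of subsidy.

Consumer share = 11/18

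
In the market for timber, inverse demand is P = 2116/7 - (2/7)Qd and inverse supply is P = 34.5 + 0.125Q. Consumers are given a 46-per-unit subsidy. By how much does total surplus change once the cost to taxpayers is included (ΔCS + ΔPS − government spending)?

Net change in total surplus = -2576

Pre-subsidy: 2116/7 - (2/7)Q = 34.5 + 0.125Q gives Q* = 652 and P* = 116.
With the rebate, buyers effectively pay Pb = Ps − 46, where Ps is the price sellers receive.
On the curves, Pb = 2116/7 - (2/7)Q and Ps = 34.5 + 0.125Q; the wedge Ps − Pb = 46 gives 34.5 + 0.125Q − (2116/7 - (2/7)Q) = 46, so Q' = 764.
Then Pb = 2116/7 − (2/7)·764 = 84 and Ps = 34.5 + 0.125·764 = 130.
ΔCS = ½(652 + 764)(116 − 84) = 22656; ΔPS = ½(652 + 764)(130 − 116) = 9912.
Government spending = 46 × 764 = 35144.
Net change = 22656 + 9912 − 35144 = -2576. The loss equals the DWL triangle ½·46·112.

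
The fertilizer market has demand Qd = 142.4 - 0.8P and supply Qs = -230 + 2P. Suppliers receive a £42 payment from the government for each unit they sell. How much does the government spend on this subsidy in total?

Pre-subsidy: 142.4 - 0.8P = -230 + 2P gives P* = 133, Q* = 36.
With the subsidy, sellers receive Ps = Pb + 42 for each unit, where Pb is the price buyers pay.
Supply in terms of Pb becomes Qs = -230 + 2(Pb + 42) = -146 + 2Pb. Setting this equal to demand: 142.4 - 0.8Pb = -146 + 2Pb, so Pb = 103.
Sellers receive Ps = 103 + 42 = 145; Q' = 142.4 − 0.8·103 = 60.
Government outlay = subsidy × quantity = 42 × 60 = 2520.

Government cost = £2520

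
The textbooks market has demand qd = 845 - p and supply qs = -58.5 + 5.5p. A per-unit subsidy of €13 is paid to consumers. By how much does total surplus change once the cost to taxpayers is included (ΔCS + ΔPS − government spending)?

Net change in total surplus = -€71.5

Pre-subsidy: 845 - p = -58.5 + 5.5p gives p* = 139, q* = 706.
With the rebate, buyers effectively pay pb = ps − 13, where ps is the price sellers receive.
Demand in terms of ps becomes qd = 845 − 1(ps − 13) = 858 - ps. Setting this equal to supply: 858 - ps = -58.5 + 5.5ps, so ps = 141.
Buyers pay pb = 141 − 13 = 128; q' = -58.5 + 5.5·141 = 717.
ΔCS = ½(706 + 717)(139 − 128) = 7826.5; ΔPS = ½(706 + 717)(141 − 139) = 1423.
Government spending = 13 × 717 = 9321.
Net change = 7826.5 + 1423 − 9321 = -71.5. The loss equals the DWL triangle ½·13·11.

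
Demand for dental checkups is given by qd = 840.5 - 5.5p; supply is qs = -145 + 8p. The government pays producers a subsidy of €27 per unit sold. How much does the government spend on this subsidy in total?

Government cost = €14229

Pre-subsidy: 840.5 - 5.5p = -145 + 8p gives p* = 73, q* = 439.
With the subsidy, sellers receive ps = pb + 27 for each unit, where pb is the price buyers pay.
Supply in terms of pb becomes qs = -145 + 8(pb + 27) = 71 + 8pb. Setting this equal to demand: 840.5 - 5.5pb = 71 + 8pb, so pb = 57.
Sellers receive ps = 57 + 27 = 84; q' = 840.5 − 5.5·57 = 527.
Government outlay = subsidy × quantity = 27 × 527 = 14229.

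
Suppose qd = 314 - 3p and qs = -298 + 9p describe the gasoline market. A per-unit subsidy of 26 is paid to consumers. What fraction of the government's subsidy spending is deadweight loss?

DWL / government spending = 117/878

Pre-subsidy: 314 - 3p = -298 + 9p gives p* = 51, q* = 161.
With the rebate, buyers effectively pay pb = ps − 26, where ps is the price sellers receive.
Demand in terms of ps becomes qd = 314 − 3(ps − 26) = 392 - 3ps. Setting this equal to supply: 392 - 3ps = -298 + 9ps, so ps = 57.5.
Buyers pay pb = 57.5 − 26 = 31.5; q' = -298 + 9·57.5 = 219.5.
ΔCS = ½(161 + 219.5)(51 − 31.5) = 3709.875; ΔPS = ½(161 + 219.5)(57.5 − 51) = 1236.625.
Government spending = 26 × 219.5 = 5707.
DWL = ½ × 26 × (219.5 − 161) = 760.5; fraction = 760.5 / 5707 = 117/878.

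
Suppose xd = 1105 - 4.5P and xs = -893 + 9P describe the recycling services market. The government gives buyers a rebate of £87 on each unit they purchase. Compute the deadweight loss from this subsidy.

Pre-subsidy: 1105 - 4.5P = -893 + 9P gives P* = 148, x* = 439.
With the rebate, buyers effectively pay Pb = Ps − 87, where Ps is the price sellers receive.
Demand in terms of Ps becomes xd = 1105 − 4.5(Ps − 87) = 1496.5 - 4.5Ps. Setting this equal to supply: 1496.5 - 4.5Ps = -893 + 9Ps, so Ps = 177.
Buyers pay Pb = 177 − 87 = 90; x' = -893 + 9·177 = 700.
The subsidy expands output by 700 − 439 = 261 past the efficient level; on those units the gap between marginal cost and willingness to pay runs from 0 up to 87.
DWL = ½ × 87 × 261 = 11353.5.

Deadweight loss = £11353.5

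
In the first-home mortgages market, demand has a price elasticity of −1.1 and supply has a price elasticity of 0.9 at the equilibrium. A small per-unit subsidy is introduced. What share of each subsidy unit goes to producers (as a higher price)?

Producer share = 0.55

For a small subsidy around the equilibrium, the benefit split depends on the relative slopes, which at a point are proportional to the elasticities.
Buyer share = εs/(εs + |εd|) = 0.9/(0.9 + 1.1) = 0.45; seller share = |εd|/(εs + |εd|) = 0.55.
So producers capture 0.55 of the subsidy.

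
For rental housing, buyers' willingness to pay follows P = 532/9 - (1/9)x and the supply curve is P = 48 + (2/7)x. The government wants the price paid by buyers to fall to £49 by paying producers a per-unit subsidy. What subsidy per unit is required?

At a buyer price of 49, quantity demanded is 532 − 9·49 = 91.
Sellers supply 91 only when they receive Ps = 48 + (2/7)·91 = 74.
s = Ps − Pb = 74 − 49 = 25.

Required subsidy s = £25 per unit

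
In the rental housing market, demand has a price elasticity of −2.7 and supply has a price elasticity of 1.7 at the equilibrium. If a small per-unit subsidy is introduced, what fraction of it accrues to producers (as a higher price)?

Producer share = 27/44

For a small subsidy around the equilibrium, the benefit split depends on the relative slopes, which at a point are proportional to the elasticities.
Buyer share = εs/(εs + |εd|) = 1.7/(1.7 + 2.7) = 17/44; seller share = |εd|/(εs + |εd|) = 27/44.
So producers capture 27/44 of the subsidy.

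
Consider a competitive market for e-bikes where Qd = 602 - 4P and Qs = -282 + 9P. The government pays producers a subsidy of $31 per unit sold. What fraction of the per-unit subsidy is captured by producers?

Producer share = 4/13

Pre-subsidy: 602 - 4P = -282 + 9P gives P* = 68, Q* = 330.
With the subsidy, sellers receive Ps = Pb + 31 for each unit, where Pb is the price buyers pay.
Supply in terms of Pb becomes Qs = -282 + 9(Pb + 31) = -3 + 9Pb. Setting this equal to demand: 602 - 4Pb = -3 + 9Pb, so Pb = 605/13.
Sellers receive Ps = 605/13 + 31 = 1008/13; Q' = 602 − 4·(605/13) = 5406/13.
Buyers' price falls by P* − Pb = 68 − 605/13 = 279/13; sellers' price rises by Ps − P* = 1008/13 − 68 = 124/13.
So producers capture (124/13)/31 = 4/13 of each unit of subsidy.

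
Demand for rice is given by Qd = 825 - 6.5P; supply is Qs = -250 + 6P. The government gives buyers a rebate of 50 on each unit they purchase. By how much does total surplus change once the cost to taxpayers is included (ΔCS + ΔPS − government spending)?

Net change in total surplus = -3900

Pre-subsidy: 825 - 6.5P = -250 + 6P gives P* = 86, Q* = 266.
With the rebate, buyers effectively pay Pb = Ps − 50, where Ps is the price sellers receive.
Demand in terms of Ps becomes Qd = 825 − 6.5(Ps − 50) = 1150 - 6.5Ps. Setting this equal to supply: 1150 - 6.5Ps = -250 + 6Ps, so Ps = 112.
Buyers pay Pb = 112 − 50 = 62; Q' = -250 + 6·112 = 422.
ΔCS = ½(266 + 422)(86 − 62) = 8256; ΔPS = ½(266 + 422)(112 − 86) = 8944.
Government spending = 50 × 422 = 21100.
Net change = 8256 + 8944 − 21100 = -3900. The loss equals the DWL triangle ½·50·156.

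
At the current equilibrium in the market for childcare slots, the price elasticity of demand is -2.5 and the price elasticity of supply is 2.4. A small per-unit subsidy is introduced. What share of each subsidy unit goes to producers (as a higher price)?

For a small subsidy around the equilibrium, the benefit split depends on the relative slopes, which at a point are proportional to the elasticities.
Buyer share = εs/(εs + |εd|) = 2.4/(2.4 + 2.5) = 24/49; seller share = |εd|/(εs + |εd|) = 25/49.
So producers capture 25/49 of the subsidy.

Producer share = 25/49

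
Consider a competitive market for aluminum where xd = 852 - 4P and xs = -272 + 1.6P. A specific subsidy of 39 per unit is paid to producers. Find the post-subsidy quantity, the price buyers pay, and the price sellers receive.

x' = 656/7; buyers pay 1327/7; sellers receive 1600/7

Pre-subsidy: 852 - 4P = -272 + 1.6P gives P* = 1405/7, x* = 344/7.
With the subsidy, sellers receive Ps = Pb + 39 for each unit, where Pb is the price buyers pay.
Supply in terms of Pb becomes xs = -272 + 1.6(Pb + 39) = -209.6 + 1.6Pb. Setting this equal to demand: 852 - 4Pb = -209.6 + 1.6Pb, so Pb = 1327/7.
Sellers receive Ps = 1327/7 + 39 = 1600/7; x' = 852 − 4·(1327/7) = 656/7.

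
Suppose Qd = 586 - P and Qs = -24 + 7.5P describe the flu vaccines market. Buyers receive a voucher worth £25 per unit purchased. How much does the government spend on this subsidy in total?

Pre-subsidy: 586 - P = -24 + 7.5P gives P* = 1220/17, Q* = 8742/17.
With the rebate, buyers effectively pay Pb = Ps − 25, where Ps is the price sellers receive.
Demand in terms of Ps becomes Qd = 586 − 1(Ps − 25) = 611 - Ps. Setting this equal to supply: 611 - Ps = -24 + 7.5Ps, so Ps = 1270/17.
Buyers pay Pb = 1270/17 − 25 = 845/17; Q' = -24 + 7.5·(1270/17) = 9117/17.
Government outlay = subsidy × quantity = 25 × 9117/17 = 227925/17.

Government cost = 227925/17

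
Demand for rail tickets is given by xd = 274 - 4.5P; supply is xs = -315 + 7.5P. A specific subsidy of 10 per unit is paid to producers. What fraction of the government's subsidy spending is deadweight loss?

DWL / government spending = 9/52

Pre-subsidy: 274 - 4.5P = -315 + 7.5P gives P* = 589/12, x* = 53.125.
With the subsidy, sellers receive Ps = Pb + 10 for each unit, where Pb is the price buyers pay.
Supply in terms of Pb becomes xs = -315 + 7.5(Pb + 10) = -240 + 7.5Pb. Setting this equal to demand: 274 - 4.5Pb = -240 + 7.5Pb, so Pb = 257/6.
Sellers receive Ps = 257/6 + 10 = 317/6; x' = 274 − 4.5·(257/6) = 81.25.
ΔCS = ½(53.125 + 81.25)(589/12 − 257/6) = 419.921875; ΔPS = ½(53.125 + 81.25)(317/6 − 589/12) = 251.953125.
Government spending = 10 × 81.25 = 812.5.
DWL = ½ × 10 × (81.25 − 53.125) = 140.625; fraction = 140.625 / 812.5 = 9/52.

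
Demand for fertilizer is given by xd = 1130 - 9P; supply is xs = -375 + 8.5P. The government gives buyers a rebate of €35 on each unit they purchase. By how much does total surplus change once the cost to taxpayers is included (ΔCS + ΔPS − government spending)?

Net change in total surplus = -€2677.5

Pre-subsidy: 1130 - 9P = -375 + 8.5P gives P* = 86, x* = 356.
With the rebate, buyers effectively pay Pb = Ps − 35, where Ps is the price sellers receive.
Demand in terms of Ps becomes xd = 1130 − 9(Ps − 35) = 1445 - 9Ps. Setting this equal to supply: 1445 - 9Ps = -375 + 8.5Ps, so Ps = 104.
Buyers pay Pb = 104 − 35 = 69; x' = -375 + 8.5·104 = 509.
ΔCS = ½(356 + 509)(86 − 69) = 7352.5; ΔPS = ½(356 + 509)(104 − 86) = 7785.
Government spending = 35 × 509 = 17815.
Net change = 7352.5 + 7785 − 17815 = -2677.5. The loss equals the DWL triangle ½·35·153.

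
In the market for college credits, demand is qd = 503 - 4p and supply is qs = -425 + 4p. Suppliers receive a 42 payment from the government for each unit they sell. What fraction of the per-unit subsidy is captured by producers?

Producer share = 0.5

Pre-subsidy: 503 - 4p = -425 + 4p gives p* = 116, q* = 39.
With the subsidy, sellers receive ps = pb + 42 for each unit, where pb is the price buyers pay.
Supply in terms of pb becomes qs = -425 + 4(pb + 42) = -257 + 4pb. Setting this equal to demand: 503 - 4pb = -257 + 4pb, so pb = 95.
Sellers receive ps = 95 + 42 = 137; q' = 503 − 4·95 = 123.
Buyers' price falls by p* − pb = 116 − 95 = 21; sellers' price rises by ps − p* = 137 − 116 = 21.
So producers capture 21/42 = 0.5 of each unit of subsidy.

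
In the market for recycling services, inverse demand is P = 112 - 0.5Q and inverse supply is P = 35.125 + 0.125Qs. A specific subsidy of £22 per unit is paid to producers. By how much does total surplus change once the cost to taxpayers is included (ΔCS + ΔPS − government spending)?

Net change in total surplus = -£387.2

Pre-subsidy: 112 - 0.5Q = 35.125 + 0.125Q gives Q* = 123 and P* = 50.5.
With the subsidy, sellers receive Ps = Pb + 22 for each unit, where Pb is the price buyers pay.
On the curves, Pb = 112 - 0.5Q and Ps = 35.125 + 0.125Q; the wedge Ps − Pb = 22 gives 35.125 + 0.125Q − (112 - 0.5Q) = 22, so Q' = 158.2.
Then Pb = 112 − 0.5·158.2 = 32.9 and Ps = 35.125 + 0.125·158.2 = 54.9.
ΔCS = ½(123 + 158.2)(50.5 − 32.9) = 2474.56; ΔPS = ½(123 + 158.2)(54.9 − 50.5) = 618.64.
Government spending = 22 × 158.2 = 3480.4.
Net change = 2474.56 + 618.64 − 3480.4 = -387.2. The loss equals the DWL triangle ½·22·35.2.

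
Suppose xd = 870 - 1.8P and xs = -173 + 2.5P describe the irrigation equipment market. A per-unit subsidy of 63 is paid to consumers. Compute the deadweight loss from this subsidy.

Pre-subsidy: 870 - 1.8P = -173 + 2.5P gives P* = 10430/43, x* = 18636/43.
With the rebate, buyers effectively pay Pb = Ps − 63, where Ps is the price sellers receive.
Demand in terms of Ps becomes xd = 870 − 1.8(Ps − 63) = 983.4 - 1.8Ps. Setting this equal to supply: 983.4 - 1.8Ps = -173 + 2.5Ps, so Ps = 11564/43.
Buyers pay Pb = 11564/43 − 63 = 8855/43; x' = -173 + 2.5·(11564/43) = 21471/43.
The subsidy expands output by 21471/43 − 18636/43 = 2835/43 past the efficient level; on those units the gap between marginal cost and willingness to pay runs from 0 up to 63.
DWL = ½ × 63 × 2835/43 = 178605/86.

Deadweight loss = 178605/86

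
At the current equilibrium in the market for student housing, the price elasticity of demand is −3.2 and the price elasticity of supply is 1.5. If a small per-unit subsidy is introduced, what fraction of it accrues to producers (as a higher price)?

Producer share = 32/47

For a small subsidy around the equilibrium, the benefit split depends on the relative slopes, which at a point are proportional to the elasticities.
Buyer share = εs/(εs + |εd|) = 1.5/(1.5 + 3.2) = 15/47; seller share = |εd|/(εs + |εd|) = 32/47.
So producers capture 32/47 of the subsidy.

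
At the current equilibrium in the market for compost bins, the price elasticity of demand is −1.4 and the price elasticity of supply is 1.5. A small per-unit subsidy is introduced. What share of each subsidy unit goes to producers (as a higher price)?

For a small subsidy around the equilibrium, the benefit split depends on the relative slopes, which at a point are proportional to the elasticities.
Buyer share = εs/(εs + |εd|) = 1.5/(1.5 + 1.4) = 15/29; seller share = |εd|/(εs + |εd|) = 14/29.
So producers capture 14/29 of the subsidy.

Producer share = 14/29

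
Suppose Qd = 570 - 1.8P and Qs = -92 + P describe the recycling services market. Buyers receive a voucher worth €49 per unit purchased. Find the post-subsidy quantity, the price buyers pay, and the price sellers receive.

Q' = 2463/14; buyers pay 3065/14; sellers receive 3751/14

Pre-subsidy: 570 - 1.8P = -92 + P gives P* = 1655/7, Q* = 1011/7.
With the rebate, buyers effectively pay Pb = Ps − 49, where Ps is the price sellers receive.
Demand in terms of Ps becomes Qd = 570 − 1.8(Ps − 49) = 658.2 - 1.8Ps. Setting this equal to supply: 658.2 - 1.8Ps = -92 + Ps, so Ps = 3751/14.
Buyers pay Pb = 3751/14 − 49 = 3065/14; Q' = -92 + 1·(3751/14) = 2463/14.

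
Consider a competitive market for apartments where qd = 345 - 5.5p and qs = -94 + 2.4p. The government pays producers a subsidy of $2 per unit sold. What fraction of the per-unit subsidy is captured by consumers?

Consumer share = 24/79

Pre-subsidy: 345 - 5.5p = -94 + 2.4p gives p* = 4390/79, q* = 3110/79.
With the subsidy, sellers receive ps = pb + 2 for each unit, where pb is the price buyers pay.
Supply in terms of pb becomes qs = -94 + 2.4(pb + 2) = -89.2 + 2.4pb. Setting this equal to demand: 345 - 5.5pb = -89.2 + 2.4pb, so pb = 4342/79.
Sellers receive ps = 4342/79 + 2 = 4500/79; q' = 345 − 5.5·(4342/79) = 3374/79.
Buyers' price falls by p* − pb = 4390/79 − 4342/79 = 48/79; sellers' price rises by ps − p* = 4500/79 − 4390/79 = 110/79.
So consumers capture (48/79)/2 = 24/79 of each unit of subsidy.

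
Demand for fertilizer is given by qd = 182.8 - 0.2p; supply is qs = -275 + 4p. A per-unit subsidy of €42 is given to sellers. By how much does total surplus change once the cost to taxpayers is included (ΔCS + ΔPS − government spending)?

Pre-subsidy: 182.8 - 0.2p = -275 + 4p gives p* = 109, q* = 161.
With the subsidy, sellers receive ps = pb + 42 for each unit, where pb is the price buyers pay.
Supply in terms of pb becomes qs = -275 + 4(pb + 42) = -107 + 4pb. Setting this equal to demand: 182.8 - 0.2pb = -107 + 4pb, so pb = 69.
Sellers receive ps = 69 + 42 = 111; q' = 182.8 − 0.2·69 = 169.
ΔCS = ½(161 + 169)(109 − 69) = 6600; ΔPS = ½(161 + 169)(111 − 109) = 330.
Government spending = 42 × 169 = 7098.
Net change = 6600 + 330 − 7098 = -168. The loss equals the DWL triangle ½·42·8.

Net change in total surplus = -€168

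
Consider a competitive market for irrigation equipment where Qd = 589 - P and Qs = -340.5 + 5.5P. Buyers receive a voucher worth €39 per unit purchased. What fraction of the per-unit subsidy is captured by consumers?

Pre-subsidy: 589 - P = -340.5 + 5.5P gives P* = 143, Q* = 446.
With the rebate, buyers effectively pay Pb = Ps − 39, where Ps is the price sellers receive.
Demand in terms of Ps becomes Qd = 589 − 1(Ps − 39) = 628 - Ps. Setting this equal to supply: 628 - Ps = -340.5 + 5.5Ps, so Ps = 149.
Buyers pay Pb = 149 − 39 = 110; Q' = -340.5 + 5.5·149 = 479.
Buyers' price falls by P* − Pb = 143 − 110 = 33; sellers' price rises by Ps − P* = 149 − 143 = 6.
So consumers capture 33/39 = 11/13 of each unit of subsidy.

Consumer share = 11/13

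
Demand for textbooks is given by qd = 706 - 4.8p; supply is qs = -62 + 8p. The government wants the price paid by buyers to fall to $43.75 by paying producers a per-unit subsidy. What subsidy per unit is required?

Required subsidy s = $26 per unit

At a buyer price of 43.75, quantity demanded is 706 − 4.8·43.75 = 496.
Sellers supply 496 only when they receive ps with -62 + 8·ps = 496, i.e. ps = 69.75.
s = ps − pb = 69.75 − 43.75 = 26.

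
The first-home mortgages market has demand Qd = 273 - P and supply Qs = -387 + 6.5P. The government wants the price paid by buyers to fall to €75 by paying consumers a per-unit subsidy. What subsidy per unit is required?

Required subsidy s = €15 per unit

At a buyer price of 75, quantity demanded is 273 − 1·75 = 198.
Sellers supply 198 only when they receive Ps with -387 + 6.5·Ps = 198, i.e. Ps = 90.
s = Ps − Pb = 90 − 75 = 15.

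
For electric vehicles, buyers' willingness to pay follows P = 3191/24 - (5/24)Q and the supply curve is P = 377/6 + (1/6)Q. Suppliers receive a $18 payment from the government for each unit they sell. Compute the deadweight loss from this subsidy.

Deadweight loss = $432

Pre-subsidy: 3191/24 - (5/24)Q = 377/6 + (1/6)Q gives Q* = 187 and P* = 94.
With the subsidy, sellers receive Ps = Pb + 18 for each unit, where Pb is the price buyers pay.
On the curves, Pb = 3191/24 - (5/24)Q and Ps = 377/6 + (1/6)Q; the wedge Ps − Pb = 18 gives 377/6 + (1/6)Q − (3191/24 - (5/24)Q) = 18, so Q' = 235.
Then Pb = 3191/24 − (5/24)·235 = 84 and Ps = 377/6 + (1/6)·235 = 102.
The subsidy expands output by 235 − 187 = 48 past the efficient level; on those units the gap between marginal cost and willingness to pay runs from 0 up to 18.
DWL = ½ × 18 × 48 = 432.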